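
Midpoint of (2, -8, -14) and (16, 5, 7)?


Midpoint = ((2+16)/2, (-8+5)/2, (-14+7)/2) = (9, -1.5, -3.5)

(9, -1.5, -3.5)


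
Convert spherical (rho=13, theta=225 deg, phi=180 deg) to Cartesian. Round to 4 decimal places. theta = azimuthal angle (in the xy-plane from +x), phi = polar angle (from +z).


x = 13 * sin(180) * cos(225) = 0
y = 13 * sin(180) * sin(225) = 0
z = 13 * cos(180) = -13

(0, 0, -13)


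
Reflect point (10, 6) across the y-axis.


Reflection across y-axis: (x, y) -> (-x, y)
(10, 6) -> (-10, 6)

(-10, 6)


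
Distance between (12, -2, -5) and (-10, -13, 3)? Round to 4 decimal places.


d = sqrt((-10-12)^2 + (-13--2)^2 + (3--5)^2) = 25.865

25.865


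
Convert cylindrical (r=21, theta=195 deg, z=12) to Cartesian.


x = 21 * cos(195) = -20.2844
y = 21 * sin(195) = -5.4352
z = 12

(-20.2844, -5.4352, 12)


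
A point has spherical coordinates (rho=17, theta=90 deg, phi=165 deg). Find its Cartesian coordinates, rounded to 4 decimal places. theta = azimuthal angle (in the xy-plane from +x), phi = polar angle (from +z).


x = 17 * sin(165) * cos(90) = 0
y = 17 * sin(165) * sin(90) = 4.3999
z = 17 * cos(165) = -16.4207

(0, 4.3999, -16.4207)


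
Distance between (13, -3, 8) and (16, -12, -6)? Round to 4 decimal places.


d = sqrt((16-13)^2 + (-12--3)^2 + (-6-8)^2) = 16.9115

16.9115


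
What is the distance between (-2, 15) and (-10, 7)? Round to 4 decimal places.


d = sqrt((-10--2)^2 + (7-15)^2) = 11.3137

11.3137


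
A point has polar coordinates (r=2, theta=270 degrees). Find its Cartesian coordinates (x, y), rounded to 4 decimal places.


x = 2 * cos(270) = 0
y = 2 * sin(270) = -2

(0, -2)


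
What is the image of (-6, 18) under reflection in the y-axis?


Reflection across y-axis: (x, y) -> (-x, y)
(-6, 18) -> (6, 18)

(6, 18)


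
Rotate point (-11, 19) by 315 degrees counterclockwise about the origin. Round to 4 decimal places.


x' = -11*cos(315) - 19*sin(315) = 5.6569
y' = -11*sin(315) + 19*cos(315) = 21.2132

(5.6569, 21.2132)


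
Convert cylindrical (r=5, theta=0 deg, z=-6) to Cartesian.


x = 5 * cos(0) = 5
y = 5 * sin(0) = 0
z = -6

(5, 0, -6)


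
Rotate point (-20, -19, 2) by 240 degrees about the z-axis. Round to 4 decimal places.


x' = -20*cos(240) - -19*sin(240) = -6.4545
y' = -20*sin(240) + -19*cos(240) = 26.8205
z' = 2

(-6.4545, 26.8205, 2)


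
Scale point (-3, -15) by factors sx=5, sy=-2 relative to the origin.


Scaling: (x*sx, y*sy) = (-3*5, -15*-2) = (-15, 30)

(-15, 30)


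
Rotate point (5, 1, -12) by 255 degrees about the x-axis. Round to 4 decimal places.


x' = 5
y' = 1*cos(255) - -12*sin(255) = -11.8499
z' = 1*sin(255) + -12*cos(255) = 2.1399

(5, -11.8499, 2.1399)


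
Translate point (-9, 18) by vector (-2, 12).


Translation: (x+dx, y+dy) = (-9+-2, 18+12) = (-11, 30)

(-11, 30)


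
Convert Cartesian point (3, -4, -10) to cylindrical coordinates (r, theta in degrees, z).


r = sqrt(3^2 + (-4)^2) = 5
theta = atan2(-4, 3) = 306.8699 deg
z = -10

r = 5, theta = 306.8699 deg, z = -10


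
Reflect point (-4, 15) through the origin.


Reflection through origin: (x, y) -> (-x, -y)
(-4, 15) -> (4, -15)

(4, -15)


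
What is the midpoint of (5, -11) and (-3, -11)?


Midpoint = ((5+-3)/2, (-11+-11)/2) = (1, -11)

(1, -11)


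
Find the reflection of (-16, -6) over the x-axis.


Reflection across x-axis: (x, y) -> (x, -y)
(-16, -6) -> (-16, 6)

(-16, 6)


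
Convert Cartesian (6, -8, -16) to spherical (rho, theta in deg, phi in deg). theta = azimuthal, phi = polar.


rho = sqrt(6^2 + (-8)^2 + (-16)^2) = 18.868
theta = atan2(-8, 6) = 306.8699 deg
phi = acos(-16/18.868) = 147.9946 deg

rho = 18.868, theta = 306.8699 deg, phi = 147.9946 deg


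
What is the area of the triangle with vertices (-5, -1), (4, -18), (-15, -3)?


Area = |x1(y2-y3) + x2(y3-y1) + x3(y1-y2)| / 2
= |-5*(-18--3) + 4*(-3--1) + -15*(-1--18)| / 2
= 94

94


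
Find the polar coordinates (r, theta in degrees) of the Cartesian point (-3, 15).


r = sqrt((-3)^2 + 15^2) = 15.2971
theta = atan2(15, -3) = 101.3099 degrees

r = 15.2971, theta = 101.3099 degrees


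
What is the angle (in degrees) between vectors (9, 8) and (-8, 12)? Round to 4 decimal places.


dot = 9*-8 + 8*12 = 24
|u| = 12.0416, |v| = 14.4222
cos(angle) = 0.1382
angle = 82.0565 degrees

82.0565 degrees


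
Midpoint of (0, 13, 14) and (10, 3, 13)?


Midpoint = ((0+10)/2, (13+3)/2, (14+13)/2) = (5, 8, 13.5)

(5, 8, 13.5)


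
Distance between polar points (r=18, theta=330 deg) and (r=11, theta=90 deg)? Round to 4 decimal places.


d = sqrt(r1^2 + r2^2 - 2*r1*r2*cos(t2-t1))
d = sqrt(18^2 + 11^2 - 2*18*11*cos(90-330)) = 25.3574

25.3574


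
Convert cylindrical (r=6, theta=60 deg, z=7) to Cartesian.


x = 6 * cos(60) = 3
y = 6 * sin(60) = 5.1962
z = 7

(3, 5.1962, 7)


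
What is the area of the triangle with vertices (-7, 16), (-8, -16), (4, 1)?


Area = |x1(y2-y3) + x2(y3-y1) + x3(y1-y2)| / 2
= |-7*(-16-1) + -8*(1-16) + 4*(16--16)| / 2
= 183.5

183.5


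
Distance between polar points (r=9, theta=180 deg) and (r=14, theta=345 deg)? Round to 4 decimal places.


d = sqrt(r1^2 + r2^2 - 2*r1*r2*cos(t2-t1))
d = sqrt(9^2 + 14^2 - 2*9*14*cos(345-180)) = 22.8126

22.8126


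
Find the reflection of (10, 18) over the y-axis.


Reflection across y-axis: (x, y) -> (-x, y)
(10, 18) -> (-10, 18)

(-10, 18)


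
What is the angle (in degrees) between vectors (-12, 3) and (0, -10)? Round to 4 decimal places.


dot = -12*0 + 3*-10 = -30
|u| = 12.3693, |v| = 10
cos(angle) = -0.2425
angle = 104.0362 degrees

104.0362 degrees


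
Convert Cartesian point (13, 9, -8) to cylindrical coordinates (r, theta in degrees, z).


r = sqrt(13^2 + 9^2) = 15.8114
theta = atan2(9, 13) = 34.6952 deg
z = -8

r = 15.8114, theta = 34.6952 deg, z = -8


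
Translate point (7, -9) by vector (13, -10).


Translation: (x+dx, y+dy) = (7+13, -9+-10) = (20, -19)

(20, -19)


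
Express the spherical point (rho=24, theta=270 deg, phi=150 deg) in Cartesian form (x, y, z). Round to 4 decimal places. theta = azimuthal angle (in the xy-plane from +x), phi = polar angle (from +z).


x = 24 * sin(150) * cos(270) = 0
y = 24 * sin(150) * sin(270) = -12
z = 24 * cos(150) = -20.7846

(0, -12, -20.7846)


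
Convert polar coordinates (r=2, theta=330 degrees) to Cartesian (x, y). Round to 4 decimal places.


x = 2 * cos(330) = 1.7321
y = 2 * sin(330) = -1

(1.7321, -1)


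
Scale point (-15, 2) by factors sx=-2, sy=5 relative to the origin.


Scaling: (x*sx, y*sy) = (-15*-2, 2*5) = (30, 10)

(30, 10)


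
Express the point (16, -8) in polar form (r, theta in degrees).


r = sqrt(16^2 + (-8)^2) = 17.8885
theta = atan2(-8, 16) = 333.4349 degrees

r = 17.8885, theta = 333.4349 degrees


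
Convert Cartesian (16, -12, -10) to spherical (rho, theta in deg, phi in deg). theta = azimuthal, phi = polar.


rho = sqrt(16^2 + (-12)^2 + (-10)^2) = 22.3607
theta = atan2(-12, 16) = 323.1301 deg
phi = acos(-10/22.3607) = 116.5651 deg

rho = 22.3607, theta = 323.1301 deg, phi = 116.5651 deg


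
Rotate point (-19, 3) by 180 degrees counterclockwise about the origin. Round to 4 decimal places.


x' = -19*cos(180) - 3*sin(180) = 19
y' = -19*sin(180) + 3*cos(180) = -3

(19, -3)


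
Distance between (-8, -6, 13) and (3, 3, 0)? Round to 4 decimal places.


d = sqrt((3--8)^2 + (3--6)^2 + (0-13)^2) = 19.2614

19.2614


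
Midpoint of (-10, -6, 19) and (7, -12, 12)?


Midpoint = ((-10+7)/2, (-6+-12)/2, (19+12)/2) = (-1.5, -9, 15.5)

(-1.5, -9, 15.5)


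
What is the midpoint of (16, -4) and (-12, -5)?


Midpoint = ((16+-12)/2, (-4+-5)/2) = (2, -4.5)

(2, -4.5)


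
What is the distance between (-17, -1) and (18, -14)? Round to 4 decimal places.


d = sqrt((18--17)^2 + (-14--1)^2) = 37.3363

37.3363


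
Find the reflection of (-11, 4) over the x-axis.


Reflection across x-axis: (x, y) -> (x, -y)
(-11, 4) -> (-11, -4)

(-11, -4)


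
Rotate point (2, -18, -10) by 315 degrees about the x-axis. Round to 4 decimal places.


x' = 2
y' = -18*cos(315) - -10*sin(315) = -19.799
z' = -18*sin(315) + -10*cos(315) = 5.6569

(2, -19.799, 5.6569)


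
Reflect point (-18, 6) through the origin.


Reflection through origin: (x, y) -> (-x, -y)
(-18, 6) -> (18, -6)

(18, -6)


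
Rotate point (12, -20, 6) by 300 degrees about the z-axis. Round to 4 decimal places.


x' = 12*cos(300) - -20*sin(300) = -11.3205
y' = 12*sin(300) + -20*cos(300) = -20.3923
z' = 6

(-11.3205, -20.3923, 6)


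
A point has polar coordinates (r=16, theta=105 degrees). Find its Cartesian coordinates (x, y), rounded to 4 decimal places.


x = 16 * cos(105) = -4.1411
y = 16 * sin(105) = 15.4548

(-4.1411, 15.4548)


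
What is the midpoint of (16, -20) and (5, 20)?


Midpoint = ((16+5)/2, (-20+20)/2) = (10.5, 0)

(10.5, 0)


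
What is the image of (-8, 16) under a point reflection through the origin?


Reflection through origin: (x, y) -> (-x, -y)
(-8, 16) -> (8, -16)

(8, -16)


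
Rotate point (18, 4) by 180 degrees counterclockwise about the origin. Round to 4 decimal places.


x' = 18*cos(180) - 4*sin(180) = -18
y' = 18*sin(180) + 4*cos(180) = -4

(-18, -4)


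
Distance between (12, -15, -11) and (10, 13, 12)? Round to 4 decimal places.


d = sqrt((10-12)^2 + (13--15)^2 + (12--11)^2) = 36.2905

36.2905


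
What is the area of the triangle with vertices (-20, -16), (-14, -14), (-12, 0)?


Area = |x1(y2-y3) + x2(y3-y1) + x3(y1-y2)| / 2
= |-20*(-14-0) + -14*(0--16) + -12*(-16--14)| / 2
= 40

40


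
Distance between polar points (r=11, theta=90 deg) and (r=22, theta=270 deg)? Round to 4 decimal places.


d = sqrt(r1^2 + r2^2 - 2*r1*r2*cos(t2-t1))
d = sqrt(11^2 + 22^2 - 2*11*22*cos(270-90)) = 33

33


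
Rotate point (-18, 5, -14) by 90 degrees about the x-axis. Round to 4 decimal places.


x' = -18
y' = 5*cos(90) - -14*sin(90) = 14
z' = 5*sin(90) + -14*cos(90) = 5

(-18, 14, 5)


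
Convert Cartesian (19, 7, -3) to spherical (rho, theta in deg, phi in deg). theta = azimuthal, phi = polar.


rho = sqrt(19^2 + 7^2 + (-3)^2) = 20.4695
theta = atan2(7, 19) = 20.2249 deg
phi = acos(-3/20.4695) = 98.4276 deg

rho = 20.4695, theta = 20.2249 deg, phi = 98.4276 deg


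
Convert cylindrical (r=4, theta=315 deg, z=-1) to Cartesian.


x = 4 * cos(315) = 2.8284
y = 4 * sin(315) = -2.8284
z = -1

(2.8284, -2.8284, -1)


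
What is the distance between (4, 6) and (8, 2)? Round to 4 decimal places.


d = sqrt((8-4)^2 + (2-6)^2) = 5.6569

5.6569


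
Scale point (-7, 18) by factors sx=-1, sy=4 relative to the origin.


Scaling: (x*sx, y*sy) = (-7*-1, 18*4) = (7, 72)

(7, 72)


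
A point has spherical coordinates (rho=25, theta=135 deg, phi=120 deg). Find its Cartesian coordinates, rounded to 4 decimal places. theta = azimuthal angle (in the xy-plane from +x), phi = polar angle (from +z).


x = 25 * sin(120) * cos(135) = -15.3093
y = 25 * sin(120) * sin(135) = 15.3093
z = 25 * cos(120) = -12.5

(-15.3093, 15.3093, -12.5)


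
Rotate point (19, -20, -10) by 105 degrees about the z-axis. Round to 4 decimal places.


x' = 19*cos(105) - -20*sin(105) = 14.401
y' = 19*sin(105) + -20*cos(105) = 23.529
z' = -10

(14.401, 23.529, -10)


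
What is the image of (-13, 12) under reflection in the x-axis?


Reflection across x-axis: (x, y) -> (x, -y)
(-13, 12) -> (-13, -12)

(-13, -12)


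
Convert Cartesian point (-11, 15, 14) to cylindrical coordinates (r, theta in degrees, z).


r = sqrt((-11)^2 + 15^2) = 18.6011
theta = atan2(15, -11) = 126.2538 deg
z = 14

r = 18.6011, theta = 126.2538 deg, z = 14


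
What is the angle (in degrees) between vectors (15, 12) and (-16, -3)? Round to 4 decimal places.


dot = 15*-16 + 12*-3 = -276
|u| = 19.2094, |v| = 16.2788
cos(angle) = -0.8826
angle = 151.9598 degrees

151.9598 degrees


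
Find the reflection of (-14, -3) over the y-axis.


Reflection across y-axis: (x, y) -> (-x, y)
(-14, -3) -> (14, -3)

(14, -3)


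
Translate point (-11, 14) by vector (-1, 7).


Translation: (x+dx, y+dy) = (-11+-1, 14+7) = (-12, 21)

(-12, 21)


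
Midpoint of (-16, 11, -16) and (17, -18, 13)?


Midpoint = ((-16+17)/2, (11+-18)/2, (-16+13)/2) = (0.5, -3.5, -1.5)

(0.5, -3.5, -1.5)


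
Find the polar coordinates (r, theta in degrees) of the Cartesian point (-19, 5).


r = sqrt((-19)^2 + 5^2) = 19.6469
theta = atan2(5, -19) = 165.2564 degrees

r = 19.6469, theta = 165.2564 degrees


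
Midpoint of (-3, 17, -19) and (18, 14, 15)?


Midpoint = ((-3+18)/2, (17+14)/2, (-19+15)/2) = (7.5, 15.5, -2)

(7.5, 15.5, -2)


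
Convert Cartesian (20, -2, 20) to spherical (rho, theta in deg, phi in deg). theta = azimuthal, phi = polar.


rho = sqrt(20^2 + (-2)^2 + 20^2) = 28.3549
theta = atan2(-2, 20) = 354.2894 deg
phi = acos(20/28.3549) = 45.1425 deg

rho = 28.3549, theta = 354.2894 deg, phi = 45.1425 deg


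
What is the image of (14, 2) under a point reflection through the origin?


Reflection through origin: (x, y) -> (-x, -y)
(14, 2) -> (-14, -2)

(-14, -2)


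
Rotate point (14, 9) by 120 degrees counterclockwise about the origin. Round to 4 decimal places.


x' = 14*cos(120) - 9*sin(120) = -14.7942
y' = 14*sin(120) + 9*cos(120) = 7.6244

(-14.7942, 7.6244)


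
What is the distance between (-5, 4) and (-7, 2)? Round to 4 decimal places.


d = sqrt((-7--5)^2 + (2-4)^2) = 2.8284

2.8284


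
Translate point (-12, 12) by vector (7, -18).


Translation: (x+dx, y+dy) = (-12+7, 12+-18) = (-5, -6)

(-5, -6)


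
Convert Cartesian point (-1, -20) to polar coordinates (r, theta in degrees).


r = sqrt((-1)^2 + (-20)^2) = 20.025
theta = atan2(-20, -1) = 267.1376 degrees

r = 20.025, theta = 267.1376 degrees


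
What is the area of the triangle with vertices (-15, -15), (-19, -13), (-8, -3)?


Area = |x1(y2-y3) + x2(y3-y1) + x3(y1-y2)| / 2
= |-15*(-13--3) + -19*(-3--15) + -8*(-15--13)| / 2
= 31

31


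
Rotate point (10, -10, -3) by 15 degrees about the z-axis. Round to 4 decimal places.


x' = 10*cos(15) - -10*sin(15) = 12.2474
y' = 10*sin(15) + -10*cos(15) = -7.0711
z' = -3

(12.2474, -7.0711, -3)


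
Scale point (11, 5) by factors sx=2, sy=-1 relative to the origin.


Scaling: (x*sx, y*sy) = (11*2, 5*-1) = (22, -5)

(22, -5)


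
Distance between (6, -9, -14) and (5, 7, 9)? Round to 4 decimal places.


d = sqrt((5-6)^2 + (7--9)^2 + (9--14)^2) = 28.0357

28.0357


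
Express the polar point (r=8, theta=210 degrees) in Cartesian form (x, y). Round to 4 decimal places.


x = 8 * cos(210) = -6.9282
y = 8 * sin(210) = -4

(-6.9282, -4)


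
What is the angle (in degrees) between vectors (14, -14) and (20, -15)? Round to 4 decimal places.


dot = 14*20 + -14*-15 = 490
|u| = 19.799, |v| = 25
cos(angle) = 0.9899
angle = 8.1301 degrees

8.1301 degrees


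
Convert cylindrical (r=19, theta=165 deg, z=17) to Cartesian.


x = 19 * cos(165) = -18.3526
y = 19 * sin(165) = 4.9176
z = 17

(-18.3526, 4.9176, 17)


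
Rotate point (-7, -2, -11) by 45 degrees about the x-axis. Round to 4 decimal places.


x' = -7
y' = -2*cos(45) - -11*sin(45) = 6.364
z' = -2*sin(45) + -11*cos(45) = -9.1924

(-7, 6.364, -9.1924)


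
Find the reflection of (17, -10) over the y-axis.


Reflection across y-axis: (x, y) -> (-x, y)
(17, -10) -> (-17, -10)

(-17, -10)


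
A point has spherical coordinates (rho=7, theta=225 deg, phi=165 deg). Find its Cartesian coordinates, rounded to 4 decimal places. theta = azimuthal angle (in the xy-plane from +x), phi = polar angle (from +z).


x = 7 * sin(165) * cos(225) = -1.2811
y = 7 * sin(165) * sin(225) = -1.2811
z = 7 * cos(165) = -6.7615

(-1.2811, -1.2811, -6.7615)


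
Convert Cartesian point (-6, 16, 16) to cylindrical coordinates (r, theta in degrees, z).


r = sqrt((-6)^2 + 16^2) = 17.088
theta = atan2(16, -6) = 110.556 deg
z = 16

r = 17.088, theta = 110.556 deg, z = 16


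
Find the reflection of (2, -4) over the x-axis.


Reflection across x-axis: (x, y) -> (x, -y)
(2, -4) -> (2, 4)

(2, 4)


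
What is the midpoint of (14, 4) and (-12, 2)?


Midpoint = ((14+-12)/2, (4+2)/2) = (1, 3)

(1, 3)


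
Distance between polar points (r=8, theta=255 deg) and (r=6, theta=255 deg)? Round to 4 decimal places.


d = sqrt(r1^2 + r2^2 - 2*r1*r2*cos(t2-t1))
d = sqrt(8^2 + 6^2 - 2*8*6*cos(255-255)) = 2

2


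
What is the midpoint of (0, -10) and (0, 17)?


Midpoint = ((0+0)/2, (-10+17)/2) = (0, 3.5)

(0, 3.5)


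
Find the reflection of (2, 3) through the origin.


Reflection through origin: (x, y) -> (-x, -y)
(2, 3) -> (-2, -3)

(-2, -3)


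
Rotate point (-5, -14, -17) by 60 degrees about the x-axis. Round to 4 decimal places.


x' = -5
y' = -14*cos(60) - -17*sin(60) = 7.7224
z' = -14*sin(60) + -17*cos(60) = -20.6244

(-5, 7.7224, -20.6244)


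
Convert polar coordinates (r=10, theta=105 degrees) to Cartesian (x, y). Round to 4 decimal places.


x = 10 * cos(105) = -2.5882
y = 10 * sin(105) = 9.6593

(-2.5882, 9.6593)


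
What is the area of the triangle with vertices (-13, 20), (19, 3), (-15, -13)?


Area = |x1(y2-y3) + x2(y3-y1) + x3(y1-y2)| / 2
= |-13*(3--13) + 19*(-13-20) + -15*(20-3)| / 2
= 545

545


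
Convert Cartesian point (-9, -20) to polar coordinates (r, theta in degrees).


r = sqrt((-9)^2 + (-20)^2) = 21.9317
theta = atan2(-20, -9) = 245.7723 degrees

r = 21.9317, theta = 245.7723 degrees


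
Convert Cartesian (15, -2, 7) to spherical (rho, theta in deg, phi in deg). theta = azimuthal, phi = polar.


rho = sqrt(15^2 + (-2)^2 + 7^2) = 16.6733
theta = atan2(-2, 15) = 352.4054 deg
phi = acos(7/16.6733) = 65.176 deg

rho = 16.6733, theta = 352.4054 deg, phi = 65.176 deg


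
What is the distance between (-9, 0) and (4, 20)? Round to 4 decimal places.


d = sqrt((4--9)^2 + (20-0)^2) = 23.8537

23.8537


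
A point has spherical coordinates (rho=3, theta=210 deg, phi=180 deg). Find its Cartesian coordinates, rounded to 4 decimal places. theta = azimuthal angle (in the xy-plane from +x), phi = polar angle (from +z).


x = 3 * sin(180) * cos(210) = 0
y = 3 * sin(180) * sin(210) = 0
z = 3 * cos(180) = -3

(0, 0, -3)


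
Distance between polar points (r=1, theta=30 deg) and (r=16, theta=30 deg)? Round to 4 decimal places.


d = sqrt(r1^2 + r2^2 - 2*r1*r2*cos(t2-t1))
d = sqrt(1^2 + 16^2 - 2*1*16*cos(30-30)) = 15

15


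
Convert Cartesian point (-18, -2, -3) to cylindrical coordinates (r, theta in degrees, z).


r = sqrt((-18)^2 + (-2)^2) = 18.1108
theta = atan2(-2, -18) = 186.3402 deg
z = -3

r = 18.1108, theta = 186.3402 deg, z = -3


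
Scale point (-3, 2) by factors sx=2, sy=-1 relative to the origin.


Scaling: (x*sx, y*sy) = (-3*2, 2*-1) = (-6, -2)

(-6, -2)


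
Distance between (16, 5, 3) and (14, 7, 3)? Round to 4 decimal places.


d = sqrt((14-16)^2 + (7-5)^2 + (3-3)^2) = 2.8284

2.8284


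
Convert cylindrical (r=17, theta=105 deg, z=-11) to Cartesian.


x = 17 * cos(105) = -4.3999
y = 17 * sin(105) = 16.4207
z = -11

(-4.3999, 16.4207, -11)


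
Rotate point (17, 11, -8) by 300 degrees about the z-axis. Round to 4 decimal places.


x' = 17*cos(300) - 11*sin(300) = 18.0263
y' = 17*sin(300) + 11*cos(300) = -9.2224
z' = -8

(18.0263, -9.2224, -8)


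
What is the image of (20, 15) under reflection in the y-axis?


Reflection across y-axis: (x, y) -> (-x, y)
(20, 15) -> (-20, 15)

(-20, 15)


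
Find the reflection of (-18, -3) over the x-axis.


Reflection across x-axis: (x, y) -> (x, -y)
(-18, -3) -> (-18, 3)

(-18, 3)


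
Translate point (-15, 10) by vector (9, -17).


Translation: (x+dx, y+dy) = (-15+9, 10+-17) = (-6, -7)

(-6, -7)


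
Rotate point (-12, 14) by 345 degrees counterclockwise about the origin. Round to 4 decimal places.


x' = -12*cos(345) - 14*sin(345) = -7.9676
y' = -12*sin(345) + 14*cos(345) = 16.6288

(-7.9676, 16.6288)


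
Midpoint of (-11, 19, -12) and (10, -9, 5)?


Midpoint = ((-11+10)/2, (19+-9)/2, (-12+5)/2) = (-0.5, 5, -3.5)

(-0.5, 5, -3.5)


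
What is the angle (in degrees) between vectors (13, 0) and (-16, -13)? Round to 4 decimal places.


dot = 13*-16 + 0*-13 = -208
|u| = 13, |v| = 20.6155
cos(angle) = -0.7761
angle = 140.9061 degrees

140.9061 degrees


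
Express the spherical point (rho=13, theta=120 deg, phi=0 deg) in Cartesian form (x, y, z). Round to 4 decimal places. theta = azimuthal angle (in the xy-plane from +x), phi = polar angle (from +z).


x = 13 * sin(0) * cos(120) = 0
y = 13 * sin(0) * sin(120) = 0
z = 13 * cos(0) = 13

(0, 0, 13)


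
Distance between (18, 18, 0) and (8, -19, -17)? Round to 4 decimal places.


d = sqrt((8-18)^2 + (-19-18)^2 + (-17-0)^2) = 41.9285

41.9285


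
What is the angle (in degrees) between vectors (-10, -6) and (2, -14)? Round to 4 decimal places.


dot = -10*2 + -6*-14 = 64
|u| = 11.6619, |v| = 14.1421
cos(angle) = 0.3881
angle = 67.1663 degrees

67.1663 degrees


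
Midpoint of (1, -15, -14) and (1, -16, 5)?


Midpoint = ((1+1)/2, (-15+-16)/2, (-14+5)/2) = (1, -15.5, -4.5)

(1, -15.5, -4.5)


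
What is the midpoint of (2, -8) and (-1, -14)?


Midpoint = ((2+-1)/2, (-8+-14)/2) = (0.5, -11)

(0.5, -11)


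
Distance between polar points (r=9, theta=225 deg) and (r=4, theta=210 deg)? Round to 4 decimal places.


d = sqrt(r1^2 + r2^2 - 2*r1*r2*cos(t2-t1))
d = sqrt(9^2 + 4^2 - 2*9*4*cos(210-225)) = 5.2396

5.2396


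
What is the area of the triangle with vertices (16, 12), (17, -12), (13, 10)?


Area = |x1(y2-y3) + x2(y3-y1) + x3(y1-y2)| / 2
= |16*(-12-10) + 17*(10-12) + 13*(12--12)| / 2
= 37

37


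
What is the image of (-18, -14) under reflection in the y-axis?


Reflection across y-axis: (x, y) -> (-x, y)
(-18, -14) -> (18, -14)

(18, -14)


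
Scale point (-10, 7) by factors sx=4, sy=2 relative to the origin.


Scaling: (x*sx, y*sy) = (-10*4, 7*2) = (-40, 14)

(-40, 14)


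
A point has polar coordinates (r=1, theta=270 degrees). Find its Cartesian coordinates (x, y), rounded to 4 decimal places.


x = 1 * cos(270) = 0
y = 1 * sin(270) = -1

(0, -1)


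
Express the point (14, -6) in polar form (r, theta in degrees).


r = sqrt(14^2 + (-6)^2) = 15.2315
theta = atan2(-6, 14) = 336.8014 degrees

r = 15.2315, theta = 336.8014 degrees


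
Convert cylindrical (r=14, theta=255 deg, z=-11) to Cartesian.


x = 14 * cos(255) = -3.6235
y = 14 * sin(255) = -13.523
z = -11

(-3.6235, -13.523, -11)


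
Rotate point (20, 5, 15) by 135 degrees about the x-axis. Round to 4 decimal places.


x' = 20
y' = 5*cos(135) - 15*sin(135) = -14.1421
z' = 5*sin(135) + 15*cos(135) = -7.0711

(20, -14.1421, -7.0711)


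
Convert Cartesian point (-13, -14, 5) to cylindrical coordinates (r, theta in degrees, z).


r = sqrt((-13)^2 + (-14)^2) = 19.105
theta = atan2(-14, -13) = 227.1211 deg
z = 5

r = 19.105, theta = 227.1211 deg, z = 5


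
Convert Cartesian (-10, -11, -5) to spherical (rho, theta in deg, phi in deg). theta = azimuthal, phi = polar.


rho = sqrt((-10)^2 + (-11)^2 + (-5)^2) = 15.6844
theta = atan2(-11, -10) = 227.7263 deg
phi = acos(-5/15.6844) = 108.5897 deg

rho = 15.6844, theta = 227.7263 deg, phi = 108.5897 deg


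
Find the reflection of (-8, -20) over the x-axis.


Reflection across x-axis: (x, y) -> (x, -y)
(-8, -20) -> (-8, 20)

(-8, 20)


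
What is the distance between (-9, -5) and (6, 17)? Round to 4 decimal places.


d = sqrt((6--9)^2 + (17--5)^2) = 26.6271

26.6271


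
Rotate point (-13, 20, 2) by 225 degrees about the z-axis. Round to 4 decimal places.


x' = -13*cos(225) - 20*sin(225) = 23.3345
y' = -13*sin(225) + 20*cos(225) = -4.9497
z' = 2

(23.3345, -4.9497, 2)


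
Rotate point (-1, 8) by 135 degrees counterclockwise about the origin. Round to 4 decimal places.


x' = -1*cos(135) - 8*sin(135) = -4.9497
y' = -1*sin(135) + 8*cos(135) = -6.364

(-4.9497, -6.364)


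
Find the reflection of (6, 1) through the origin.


Reflection through origin: (x, y) -> (-x, -y)
(6, 1) -> (-6, -1)

(-6, -1)


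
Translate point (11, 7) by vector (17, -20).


Translation: (x+dx, y+dy) = (11+17, 7+-20) = (28, -13)

(28, -13)


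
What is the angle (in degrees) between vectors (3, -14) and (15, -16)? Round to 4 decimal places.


dot = 3*15 + -14*-16 = 269
|u| = 14.3178, |v| = 21.9317
cos(angle) = 0.8566
angle = 31.0576 degrees

31.0576 degrees


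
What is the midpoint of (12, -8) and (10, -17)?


Midpoint = ((12+10)/2, (-8+-17)/2) = (11, -12.5)

(11, -12.5)


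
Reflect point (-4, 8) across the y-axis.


Reflection across y-axis: (x, y) -> (-x, y)
(-4, 8) -> (4, 8)

(4, 8)


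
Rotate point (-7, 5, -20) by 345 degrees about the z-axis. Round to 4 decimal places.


x' = -7*cos(345) - 5*sin(345) = -5.4674
y' = -7*sin(345) + 5*cos(345) = 6.6414
z' = -20

(-5.4674, 6.6414, -20)


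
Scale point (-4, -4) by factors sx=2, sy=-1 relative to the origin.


Scaling: (x*sx, y*sy) = (-4*2, -4*-1) = (-8, 4)

(-8, 4)


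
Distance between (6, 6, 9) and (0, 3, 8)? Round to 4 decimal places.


d = sqrt((0-6)^2 + (3-6)^2 + (8-9)^2) = 6.7823

6.7823


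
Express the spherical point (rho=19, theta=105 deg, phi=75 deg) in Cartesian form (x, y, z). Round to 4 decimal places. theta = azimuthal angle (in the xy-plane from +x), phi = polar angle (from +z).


x = 19 * sin(75) * cos(105) = -4.75
y = 19 * sin(75) * sin(105) = 17.7272
z = 19 * cos(75) = 4.9176

(-4.75, 17.7272, 4.9176)


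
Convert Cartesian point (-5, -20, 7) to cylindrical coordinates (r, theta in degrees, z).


r = sqrt((-5)^2 + (-20)^2) = 20.6155
theta = atan2(-20, -5) = 255.9638 deg
z = 7

r = 20.6155, theta = 255.9638 deg, z = 7


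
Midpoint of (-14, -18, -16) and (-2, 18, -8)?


Midpoint = ((-14+-2)/2, (-18+18)/2, (-16+-8)/2) = (-8, 0, -12)

(-8, 0, -12)


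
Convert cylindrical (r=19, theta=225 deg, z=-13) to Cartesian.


x = 19 * cos(225) = -13.435
y = 19 * sin(225) = -13.435
z = -13

(-13.435, -13.435, -13)


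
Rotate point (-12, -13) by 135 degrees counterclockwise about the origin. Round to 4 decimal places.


x' = -12*cos(135) - -13*sin(135) = 17.6777
y' = -12*sin(135) + -13*cos(135) = 0.7071

(17.6777, 0.7071)


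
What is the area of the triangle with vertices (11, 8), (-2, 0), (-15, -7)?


Area = |x1(y2-y3) + x2(y3-y1) + x3(y1-y2)| / 2
= |11*(0--7) + -2*(-7-8) + -15*(8-0)| / 2
= 6.5

6.5


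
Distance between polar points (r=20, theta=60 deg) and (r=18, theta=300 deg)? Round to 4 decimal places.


d = sqrt(r1^2 + r2^2 - 2*r1*r2*cos(t2-t1))
d = sqrt(20^2 + 18^2 - 2*20*18*cos(300-60)) = 32.9242

32.9242


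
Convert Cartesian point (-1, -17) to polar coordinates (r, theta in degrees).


r = sqrt((-1)^2 + (-17)^2) = 17.0294
theta = atan2(-17, -1) = 266.6335 degrees

r = 17.0294, theta = 266.6335 degrees


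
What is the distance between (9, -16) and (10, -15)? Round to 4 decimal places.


d = sqrt((10-9)^2 + (-15--16)^2) = 1.4142

1.4142


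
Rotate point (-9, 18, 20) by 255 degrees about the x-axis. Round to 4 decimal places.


x' = -9
y' = 18*cos(255) - 20*sin(255) = 14.6598
z' = 18*sin(255) + 20*cos(255) = -22.563

(-9, 14.6598, -22.563)


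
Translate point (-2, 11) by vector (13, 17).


Translation: (x+dx, y+dy) = (-2+13, 11+17) = (11, 28)

(11, 28)


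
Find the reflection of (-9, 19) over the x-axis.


Reflection across x-axis: (x, y) -> (x, -y)
(-9, 19) -> (-9, -19)

(-9, -19)


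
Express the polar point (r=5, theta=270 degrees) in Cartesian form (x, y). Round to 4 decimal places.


x = 5 * cos(270) = 0
y = 5 * sin(270) = -5

(0, -5)


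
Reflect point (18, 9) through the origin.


Reflection through origin: (x, y) -> (-x, -y)
(18, 9) -> (-18, -9)

(-18, -9)


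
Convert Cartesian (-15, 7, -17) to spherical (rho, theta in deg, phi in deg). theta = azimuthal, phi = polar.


rho = sqrt((-15)^2 + 7^2 + (-17)^2) = 23.7276
theta = atan2(7, -15) = 154.9831 deg
phi = acos(-17/23.7276) = 135.7634 deg

rho = 23.7276, theta = 154.9831 deg, phi = 135.7634 deg


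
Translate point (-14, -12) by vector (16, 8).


Translation: (x+dx, y+dy) = (-14+16, -12+8) = (2, -4)

(2, -4)


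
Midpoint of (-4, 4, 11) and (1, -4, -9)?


Midpoint = ((-4+1)/2, (4+-4)/2, (11+-9)/2) = (-1.5, 0, 1)

(-1.5, 0, 1)


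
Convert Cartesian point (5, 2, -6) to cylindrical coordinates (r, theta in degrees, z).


r = sqrt(5^2 + 2^2) = 5.3852
theta = atan2(2, 5) = 21.8014 deg
z = -6

r = 5.3852, theta = 21.8014 deg, z = -6


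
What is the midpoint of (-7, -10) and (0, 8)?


Midpoint = ((-7+0)/2, (-10+8)/2) = (-3.5, -1)

(-3.5, -1)


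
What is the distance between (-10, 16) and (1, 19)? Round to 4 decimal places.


d = sqrt((1--10)^2 + (19-16)^2) = 11.4018

11.4018


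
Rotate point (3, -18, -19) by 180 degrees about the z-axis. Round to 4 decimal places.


x' = 3*cos(180) - -18*sin(180) = -3
y' = 3*sin(180) + -18*cos(180) = 18
z' = -19

(-3, 18, -19)


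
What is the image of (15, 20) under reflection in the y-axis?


Reflection across y-axis: (x, y) -> (-x, y)
(15, 20) -> (-15, 20)

(-15, 20)


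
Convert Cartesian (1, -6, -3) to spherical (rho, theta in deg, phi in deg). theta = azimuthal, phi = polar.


rho = sqrt(1^2 + (-6)^2 + (-3)^2) = 6.7823
theta = atan2(-6, 1) = 279.4623 deg
phi = acos(-3/6.7823) = 116.2524 deg

rho = 6.7823, theta = 279.4623 deg, phi = 116.2524 deg


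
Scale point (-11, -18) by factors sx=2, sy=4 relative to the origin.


Scaling: (x*sx, y*sy) = (-11*2, -18*4) = (-22, -72)

(-22, -72)


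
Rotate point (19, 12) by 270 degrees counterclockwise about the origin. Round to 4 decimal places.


x' = 19*cos(270) - 12*sin(270) = 12
y' = 19*sin(270) + 12*cos(270) = -19

(12, -19)


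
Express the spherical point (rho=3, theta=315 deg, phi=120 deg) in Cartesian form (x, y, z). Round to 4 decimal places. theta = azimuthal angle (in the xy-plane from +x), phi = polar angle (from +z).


x = 3 * sin(120) * cos(315) = 1.8371
y = 3 * sin(120) * sin(315) = -1.8371
z = 3 * cos(120) = -1.5

(1.8371, -1.8371, -1.5)


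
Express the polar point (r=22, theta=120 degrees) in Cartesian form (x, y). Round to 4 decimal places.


x = 22 * cos(120) = -11
y = 22 * sin(120) = 19.0526

(-11, 19.0526)


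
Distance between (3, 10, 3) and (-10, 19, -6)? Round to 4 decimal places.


d = sqrt((-10-3)^2 + (19-10)^2 + (-6-3)^2) = 18.1934

18.1934


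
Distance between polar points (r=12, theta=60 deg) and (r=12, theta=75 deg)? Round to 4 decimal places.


d = sqrt(r1^2 + r2^2 - 2*r1*r2*cos(t2-t1))
d = sqrt(12^2 + 12^2 - 2*12*12*cos(75-60)) = 3.1326

3.1326


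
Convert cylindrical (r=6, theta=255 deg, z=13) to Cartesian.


x = 6 * cos(255) = -1.5529
y = 6 * sin(255) = -5.7956
z = 13

(-1.5529, -5.7956, 13)


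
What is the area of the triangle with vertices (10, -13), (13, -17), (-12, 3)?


Area = |x1(y2-y3) + x2(y3-y1) + x3(y1-y2)| / 2
= |10*(-17-3) + 13*(3--13) + -12*(-13--17)| / 2
= 20

20


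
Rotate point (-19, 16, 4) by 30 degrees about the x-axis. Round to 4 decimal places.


x' = -19
y' = 16*cos(30) - 4*sin(30) = 11.8564
z' = 16*sin(30) + 4*cos(30) = 11.4641

(-19, 11.8564, 11.4641)


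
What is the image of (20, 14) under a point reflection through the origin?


Reflection through origin: (x, y) -> (-x, -y)
(20, 14) -> (-20, -14)

(-20, -14)


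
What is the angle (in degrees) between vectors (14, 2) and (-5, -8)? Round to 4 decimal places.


dot = 14*-5 + 2*-8 = -86
|u| = 14.1421, |v| = 9.434
cos(angle) = -0.6446
angle = 130.1355 degrees

130.1355 degrees


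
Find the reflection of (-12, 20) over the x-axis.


Reflection across x-axis: (x, y) -> (x, -y)
(-12, 20) -> (-12, -20)

(-12, -20)


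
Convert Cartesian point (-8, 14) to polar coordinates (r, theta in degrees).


r = sqrt((-8)^2 + 14^2) = 16.1245
theta = atan2(14, -8) = 119.7449 degrees

r = 16.1245, theta = 119.7449 degrees


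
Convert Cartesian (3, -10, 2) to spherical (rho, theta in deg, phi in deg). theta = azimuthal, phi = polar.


rho = sqrt(3^2 + (-10)^2 + 2^2) = 10.6301
theta = atan2(-10, 3) = 286.6992 deg
phi = acos(2/10.6301) = 79.1555 deg

rho = 10.6301, theta = 286.6992 deg, phi = 79.1555 deg


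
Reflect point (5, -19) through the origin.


Reflection through origin: (x, y) -> (-x, -y)
(5, -19) -> (-5, 19)

(-5, 19)


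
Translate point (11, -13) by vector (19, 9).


Translation: (x+dx, y+dy) = (11+19, -13+9) = (30, -4)

(30, -4)


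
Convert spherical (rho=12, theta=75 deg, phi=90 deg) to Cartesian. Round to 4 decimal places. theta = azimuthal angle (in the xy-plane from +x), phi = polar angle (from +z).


x = 12 * sin(90) * cos(75) = 3.1058
y = 12 * sin(90) * sin(75) = 11.5911
z = 12 * cos(90) = 0

(3.1058, 11.5911, 0)


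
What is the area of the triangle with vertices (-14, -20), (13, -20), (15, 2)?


Area = |x1(y2-y3) + x2(y3-y1) + x3(y1-y2)| / 2
= |-14*(-20-2) + 13*(2--20) + 15*(-20--20)| / 2
= 297

297


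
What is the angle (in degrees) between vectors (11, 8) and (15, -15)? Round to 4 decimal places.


dot = 11*15 + 8*-15 = 45
|u| = 13.6015, |v| = 21.2132
cos(angle) = 0.156
angle = 81.0274 degrees

81.0274 degrees


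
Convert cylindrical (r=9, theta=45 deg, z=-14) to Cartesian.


x = 9 * cos(45) = 6.364
y = 9 * sin(45) = 6.364
z = -14

(6.364, 6.364, -14)


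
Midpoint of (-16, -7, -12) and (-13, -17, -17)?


Midpoint = ((-16+-13)/2, (-7+-17)/2, (-12+-17)/2) = (-14.5, -12, -14.5)

(-14.5, -12, -14.5)


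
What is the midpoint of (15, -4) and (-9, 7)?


Midpoint = ((15+-9)/2, (-4+7)/2) = (3, 1.5)

(3, 1.5)


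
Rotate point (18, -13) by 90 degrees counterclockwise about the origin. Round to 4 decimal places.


x' = 18*cos(90) - -13*sin(90) = 13
y' = 18*sin(90) + -13*cos(90) = 18

(13, 18)


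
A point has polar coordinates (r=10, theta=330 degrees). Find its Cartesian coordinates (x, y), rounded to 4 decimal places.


x = 10 * cos(330) = 8.6603
y = 10 * sin(330) = -5

(8.6603, -5)


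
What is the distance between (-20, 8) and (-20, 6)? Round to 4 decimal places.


d = sqrt((-20--20)^2 + (6-8)^2) = 2

2


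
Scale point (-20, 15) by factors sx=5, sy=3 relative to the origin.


Scaling: (x*sx, y*sy) = (-20*5, 15*3) = (-100, 45)

(-100, 45)


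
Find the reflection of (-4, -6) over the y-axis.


Reflection across y-axis: (x, y) -> (-x, y)
(-4, -6) -> (4, -6)

(4, -6)


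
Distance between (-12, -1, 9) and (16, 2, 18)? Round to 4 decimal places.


d = sqrt((16--12)^2 + (2--1)^2 + (18-9)^2) = 29.5635

29.5635


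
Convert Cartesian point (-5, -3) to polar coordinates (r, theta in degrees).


r = sqrt((-5)^2 + (-3)^2) = 5.831
theta = atan2(-3, -5) = 210.9638 degrees

r = 5.831, theta = 210.9638 degrees


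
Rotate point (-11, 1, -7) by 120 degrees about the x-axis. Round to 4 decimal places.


x' = -11
y' = 1*cos(120) - -7*sin(120) = 5.5622
z' = 1*sin(120) + -7*cos(120) = 4.366

(-11, 5.5622, 4.366)


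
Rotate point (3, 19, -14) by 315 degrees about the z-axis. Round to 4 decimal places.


x' = 3*cos(315) - 19*sin(315) = 15.5563
y' = 3*sin(315) + 19*cos(315) = 11.3137
z' = -14

(15.5563, 11.3137, -14)


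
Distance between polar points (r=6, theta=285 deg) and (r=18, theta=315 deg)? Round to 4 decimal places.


d = sqrt(r1^2 + r2^2 - 2*r1*r2*cos(t2-t1))
d = sqrt(6^2 + 18^2 - 2*6*18*cos(315-285)) = 13.1506

13.1506


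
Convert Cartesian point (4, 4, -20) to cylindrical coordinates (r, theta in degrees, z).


r = sqrt(4^2 + 4^2) = 5.6569
theta = atan2(4, 4) = 45 deg
z = -20

r = 5.6569, theta = 45 deg, z = -20


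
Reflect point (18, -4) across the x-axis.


Reflection across x-axis: (x, y) -> (x, -y)
(18, -4) -> (18, 4)

(18, 4)


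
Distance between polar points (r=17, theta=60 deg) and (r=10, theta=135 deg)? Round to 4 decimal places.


d = sqrt(r1^2 + r2^2 - 2*r1*r2*cos(t2-t1))
d = sqrt(17^2 + 10^2 - 2*17*10*cos(135-60)) = 17.3494

17.3494


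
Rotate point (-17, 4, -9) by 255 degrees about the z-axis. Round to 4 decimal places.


x' = -17*cos(255) - 4*sin(255) = 8.2636
y' = -17*sin(255) + 4*cos(255) = 15.3855
z' = -9

(8.2636, 15.3855, -9)


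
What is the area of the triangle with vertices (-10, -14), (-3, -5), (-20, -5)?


Area = |x1(y2-y3) + x2(y3-y1) + x3(y1-y2)| / 2
= |-10*(-5--5) + -3*(-5--14) + -20*(-14--5)| / 2
= 76.5

76.5


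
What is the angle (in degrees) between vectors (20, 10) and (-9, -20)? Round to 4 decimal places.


dot = 20*-9 + 10*-20 = -380
|u| = 22.3607, |v| = 21.9317
cos(angle) = -0.7749
angle = 140.7928 degrees

140.7928 degrees


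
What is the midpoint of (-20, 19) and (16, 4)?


Midpoint = ((-20+16)/2, (19+4)/2) = (-2, 11.5)

(-2, 11.5)


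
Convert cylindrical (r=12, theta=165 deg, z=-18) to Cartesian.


x = 12 * cos(165) = -11.5911
y = 12 * sin(165) = 3.1058
z = -18

(-11.5911, 3.1058, -18)


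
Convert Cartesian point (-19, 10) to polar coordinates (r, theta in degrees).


r = sqrt((-19)^2 + 10^2) = 21.4709
theta = atan2(10, -19) = 152.2415 degrees

r = 21.4709, theta = 152.2415 degrees


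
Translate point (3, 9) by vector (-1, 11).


Translation: (x+dx, y+dy) = (3+-1, 9+11) = (2, 20)

(2, 20)


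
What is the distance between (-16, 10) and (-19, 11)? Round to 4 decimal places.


d = sqrt((-19--16)^2 + (11-10)^2) = 3.1623

3.1623


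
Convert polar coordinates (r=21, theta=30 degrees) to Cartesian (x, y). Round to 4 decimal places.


x = 21 * cos(30) = 18.1865
y = 21 * sin(30) = 10.5

(18.1865, 10.5)


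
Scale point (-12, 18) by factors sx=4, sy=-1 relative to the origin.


Scaling: (x*sx, y*sy) = (-12*4, 18*-1) = (-48, -18)

(-48, -18)


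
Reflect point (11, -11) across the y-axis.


Reflection across y-axis: (x, y) -> (-x, y)
(11, -11) -> (-11, -11)

(-11, -11)


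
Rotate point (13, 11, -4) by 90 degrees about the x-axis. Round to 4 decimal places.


x' = 13
y' = 11*cos(90) - -4*sin(90) = 4
z' = 11*sin(90) + -4*cos(90) = 11

(13, 4, 11)


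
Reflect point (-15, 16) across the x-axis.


Reflection across x-axis: (x, y) -> (x, -y)
(-15, 16) -> (-15, -16)

(-15, -16)


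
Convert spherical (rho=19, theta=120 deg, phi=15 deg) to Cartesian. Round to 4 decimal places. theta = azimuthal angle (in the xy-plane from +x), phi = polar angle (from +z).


x = 19 * sin(15) * cos(120) = -2.4588
y = 19 * sin(15) * sin(120) = 4.2587
z = 19 * cos(15) = 18.3526

(-2.4588, 4.2587, 18.3526)


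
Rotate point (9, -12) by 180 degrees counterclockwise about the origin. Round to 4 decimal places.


x' = 9*cos(180) - -12*sin(180) = -9
y' = 9*sin(180) + -12*cos(180) = 12

(-9, 12)


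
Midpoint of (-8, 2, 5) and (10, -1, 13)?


Midpoint = ((-8+10)/2, (2+-1)/2, (5+13)/2) = (1, 0.5, 9)

(1, 0.5, 9)


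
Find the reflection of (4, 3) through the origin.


Reflection through origin: (x, y) -> (-x, -y)
(4, 3) -> (-4, -3)

(-4, -3)


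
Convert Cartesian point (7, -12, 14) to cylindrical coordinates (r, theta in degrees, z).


r = sqrt(7^2 + (-12)^2) = 13.8924
theta = atan2(-12, 7) = 300.2564 deg
z = 14

r = 13.8924, theta = 300.2564 deg, z = 14


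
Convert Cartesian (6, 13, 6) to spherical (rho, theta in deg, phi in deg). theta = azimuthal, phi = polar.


rho = sqrt(6^2 + 13^2 + 6^2) = 15.5242
theta = atan2(13, 6) = 65.2249 deg
phi = acos(6/15.5242) = 67.2635 deg

rho = 15.5242, theta = 65.2249 deg, phi = 67.2635 deg
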